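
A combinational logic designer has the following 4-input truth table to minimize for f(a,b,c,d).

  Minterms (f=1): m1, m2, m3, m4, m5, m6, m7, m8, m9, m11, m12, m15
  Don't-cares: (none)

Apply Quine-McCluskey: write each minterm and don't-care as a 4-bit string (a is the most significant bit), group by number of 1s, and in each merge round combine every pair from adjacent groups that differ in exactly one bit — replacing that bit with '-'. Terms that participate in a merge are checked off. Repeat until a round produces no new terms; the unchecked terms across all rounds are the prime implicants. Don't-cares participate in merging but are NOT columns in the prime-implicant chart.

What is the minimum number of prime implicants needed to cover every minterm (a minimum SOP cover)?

5

Round 0: 0001✓ 0010✓ 0011✓ 0100✓ 0101✓ 0110✓ 0111✓ 1000✓ 1001✓ 1011✓ 1100✓ 1111✓
Round 1: -001✓ -011✓ -100 -111✓ 0-01✓ 0-10✓ 0-11✓ 00-1✓ 001-✓ 01-0✓ 01-1✓ 010-✓ 011-✓ 1-00 1-11✓ 10-1✓ 100-
Round 2: --11 -0-1 0--1 0-1- 01--
PIs = {--11, -0-1, -100, 0--1, 0-1-, 01--, 1-00, 100-}
Coverage chart:
  m1: -0-1,0--1
  m2: 0-1- ←essential
  m3: --11,-0-1,0--1,0-1-
  m4: -100,01--
  m5: 0--1,01--
  m6: 0-1-,01--
  m7: --11,0--1,0-1-,01--
  m8: 1-00,100-
  m9: -0-1,100-
  m11: --11,-0-1
  m12: -100,1-00
  m15: --11 ←essential
Essential: --11, 0-1-
Petrick residual → -0-1, 01--, 1-00
Min cover (5 terms): cd + b'd + a'c + a'b + ac'd'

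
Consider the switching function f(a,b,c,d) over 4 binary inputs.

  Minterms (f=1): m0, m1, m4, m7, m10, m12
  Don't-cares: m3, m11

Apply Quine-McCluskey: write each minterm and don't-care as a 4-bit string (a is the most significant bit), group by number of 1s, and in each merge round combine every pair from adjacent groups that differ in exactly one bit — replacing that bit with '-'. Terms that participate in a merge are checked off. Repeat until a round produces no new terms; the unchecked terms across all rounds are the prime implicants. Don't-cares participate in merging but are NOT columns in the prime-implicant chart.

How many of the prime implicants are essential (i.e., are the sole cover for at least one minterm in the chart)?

3

[col 0] 0000*, 0001*, 0011*, 0100*, 0111*, 1010*, 1011*, 1100*
[col 1] -011, -100, 0-00, 0-11, 00-1, 000-, 101-
Prime implicants: -011, -100, 0-00, 0-11, 00-1, 000-, 101-
PI chart (minterm → PIs covering it):
  0 | 0-00,000-
  1 | 00-1,000-
  4 | -100,0-00
  7 | 0-11  (sole → essential)
  10 | 101-  (sole → essential)
  12 | -100  (sole → essential)
Essential prime implicants: -100, 0-11, 101-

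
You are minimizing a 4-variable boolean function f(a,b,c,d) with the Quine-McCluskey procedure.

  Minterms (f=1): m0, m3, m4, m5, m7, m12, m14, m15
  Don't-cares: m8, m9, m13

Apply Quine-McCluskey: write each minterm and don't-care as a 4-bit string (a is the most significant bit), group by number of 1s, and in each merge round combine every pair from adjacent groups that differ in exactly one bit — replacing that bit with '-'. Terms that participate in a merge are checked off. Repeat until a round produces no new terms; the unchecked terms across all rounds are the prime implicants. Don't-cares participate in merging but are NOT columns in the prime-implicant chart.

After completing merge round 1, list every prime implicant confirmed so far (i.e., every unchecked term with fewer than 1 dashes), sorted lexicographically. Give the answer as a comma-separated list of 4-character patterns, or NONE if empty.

Round 0: 0000✓ 0011✓ 0100✓ 0101✓ 0111✓ 1000✓ 1001✓ 1100✓ 1101✓ 1110✓ 1111✓
Round 1: -000✓ -100✓ -101✓ -111✓ 0-00✓ 0-11 01-1✓ 010-✓ 1-00✓ 1-01✓ 100-✓ 11-0✓ 11-1✓ 110-✓ 111-✓
Round 2: --00 -1-1 -10- 1-0- 11--
PIs = {--00, -1-1, -10-, 0-11, 1-0-, 11--}

NONE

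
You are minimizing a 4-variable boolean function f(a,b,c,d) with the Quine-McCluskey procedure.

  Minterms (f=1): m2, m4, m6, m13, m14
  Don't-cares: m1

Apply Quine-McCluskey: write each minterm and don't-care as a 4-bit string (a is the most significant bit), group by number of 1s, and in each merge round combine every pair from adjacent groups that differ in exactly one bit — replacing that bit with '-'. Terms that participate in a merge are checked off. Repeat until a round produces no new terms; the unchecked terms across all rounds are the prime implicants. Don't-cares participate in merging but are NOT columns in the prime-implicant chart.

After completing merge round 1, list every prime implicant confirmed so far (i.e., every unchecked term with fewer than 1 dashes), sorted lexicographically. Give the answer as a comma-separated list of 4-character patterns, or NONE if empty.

0001, 1101

size-2^0 implicants → 0001  0010(✓)  0100(✓)  0110(✓)  1101  1110(✓)
size-2^1 implicants → -110  0-10  01-0
Unchecked terms (primes): -110, 0-10, 0001, 01-0, 1101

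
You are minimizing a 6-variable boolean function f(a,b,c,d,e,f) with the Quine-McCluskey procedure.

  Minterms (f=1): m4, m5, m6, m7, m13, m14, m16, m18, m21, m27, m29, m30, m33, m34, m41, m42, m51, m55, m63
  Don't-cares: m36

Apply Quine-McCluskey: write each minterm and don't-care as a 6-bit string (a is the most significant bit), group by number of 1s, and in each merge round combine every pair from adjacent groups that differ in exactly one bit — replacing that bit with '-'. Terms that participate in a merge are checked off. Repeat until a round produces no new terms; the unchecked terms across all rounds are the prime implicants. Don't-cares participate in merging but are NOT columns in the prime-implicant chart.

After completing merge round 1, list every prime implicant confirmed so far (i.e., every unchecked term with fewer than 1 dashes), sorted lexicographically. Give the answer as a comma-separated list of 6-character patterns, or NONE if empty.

011011

Round 0: 000100✓ 000101✓ 000110✓ 000111✓ 001101✓ 001110✓ 010000✓ 010010✓ 010101✓ 011011 011101✓ 011110✓ 100001✓ 100010✓ 100100✓ 101001✓ 101010✓ 110011✓ 110111✓ 111111✓
Round 1: -00100 0-0101✓ 0-1101✓ 0-1110 00-101✓ 00-110 0001-0✓ 0001-1✓ 00010-✓ 00011-✓ 01-101✓ 0100-0 10-001 10-010 11-111 110-11
Round 2: 0--101 0001--
PIs = {-00100, 0--101, 0-1110, 00-110, 0001--, 0100-0, 011011, 10-001, 10-010, 11-111, 110-11}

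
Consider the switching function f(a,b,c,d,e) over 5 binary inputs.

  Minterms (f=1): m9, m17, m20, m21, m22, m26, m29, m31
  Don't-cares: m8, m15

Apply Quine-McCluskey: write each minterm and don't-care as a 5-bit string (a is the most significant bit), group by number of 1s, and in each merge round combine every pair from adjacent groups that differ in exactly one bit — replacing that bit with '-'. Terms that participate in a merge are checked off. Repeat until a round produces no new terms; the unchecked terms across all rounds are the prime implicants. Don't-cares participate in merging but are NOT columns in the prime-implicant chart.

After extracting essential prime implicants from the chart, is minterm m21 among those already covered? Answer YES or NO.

YES

[col 0] 01000*, 01001*, 01111*, 10001*, 10100*, 10101*, 10110*, 11010, 11101*, 11111*
[col 1] -1111, 0100-, 1-101, 10-01, 101-0, 1010-, 111-1
Prime implicants: -1111, 0100-, 1-101, 10-01, 101-0, 1010-, 11010, 111-1
PI chart (minterm → PIs covering it):
  9 | 0100-  (sole → essential)
  17 | 10-01  (sole → essential)
  20 | 101-0,1010-
  21 | 1-101,10-01,1010-
  22 | 101-0  (sole → essential)
  26 | 11010  (sole → essential)
  29 | 1-101,111-1
  31 | -1111,111-1
Essential prime implicants: 0100-, 10-01, 101-0, 11010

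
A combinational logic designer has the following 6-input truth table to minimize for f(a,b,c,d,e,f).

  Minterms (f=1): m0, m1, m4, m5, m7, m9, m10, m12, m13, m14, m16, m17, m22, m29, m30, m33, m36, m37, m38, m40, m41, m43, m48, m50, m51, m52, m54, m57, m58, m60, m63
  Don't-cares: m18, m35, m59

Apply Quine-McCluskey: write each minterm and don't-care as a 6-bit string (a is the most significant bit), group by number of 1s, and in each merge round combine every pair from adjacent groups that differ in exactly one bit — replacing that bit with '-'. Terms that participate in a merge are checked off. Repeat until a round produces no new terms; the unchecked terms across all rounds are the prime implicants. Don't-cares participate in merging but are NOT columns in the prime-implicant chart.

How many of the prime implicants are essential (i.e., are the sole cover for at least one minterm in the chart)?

size-2^0 implicants → 000000(✓)  000001(✓)  000100(✓)  000101(✓)  000111(✓)  001001(✓)  001010(✓)  001100(✓)  001101(✓)  001110(✓)  010000(✓)  010001(✓)  010010(✓)  010110(✓)  011101(✓)  011110(✓)  100001(✓)  100011(✓)  100100(✓)  100101(✓)  100110(✓)  101000(✓)  101001(✓)  101011(✓)  110000(✓)  110010(✓)  110011(✓)  110100(✓)  110110(✓)  111001(✓)  111010(✓)  111011(✓)  111100(✓)  111111(✓)
size-2^1 implicants → -00001(✓)  -00100(✓)  -00101(✓)  -01001(✓)  -10000(✓)  -10010(✓)  -10110(✓)  0-0000(✓)  0-0001(✓)  0-1101  0-1110  00-001(✓)  00-100(✓)  00-101(✓)  000-00(✓)  000-01(✓)  00000-(✓)  0001-1  00010-(✓)  001-01(✓)  001-10  0011-0  00110-(✓)  01-110  010-10(✓)  0100-0(✓)  01000-(✓)  1-0011(✓)  1-0100(✓)  1-0110(✓)  1-1001(✓)  1-1011(✓)  10-001(✓)  10-011(✓)  100-01(✓)  1000-1(✓)  1001-0(✓)  10010-(✓)  1010-1(✓)  10100-  11-010(✓)  11-011(✓)  11-100  110-00(✓)  110-10(✓)  1100-0(✓)  11001-(✓)  1101-0(✓)  111-11  1110-1(✓)  11101-(✓)
size-2^2 implicants → -0-001  -00-01  -0010-  -10-10  -100-0  0-000-  00--01  00-10-  000-0-  1--011  1-01-0  1-10-1  10-0-1  11-01-  110--0
Unchecked terms (primes): -0-001, -00-01, -0010-, -10-10, -100-0, 0-000-, 0-1101, 0-1110, 00--01, 00-10-, 000-0-, 0001-1, 001-10, 0011-0, 01-110, 1--011, 1-01-0, 1-10-1, 10-0-1, 10100-, 11-01-, 11-100, 110--0, 111-11
Minterm coverage:
  m0 ⊆ 0-000-,000-0-
  m1 ⊆ -0-001,-00-01,0-000-,00--01,000-0-
  m4 ⊆ -0010-,00-10-,000-0-
  m5 ⊆ -00-01,-0010-,00--01,00-10-,000-0-,0001-1
  m7 ⊆ 0001-1 [E]
  m9 ⊆ -0-001,00--01
  m10 ⊆ 001-10 [E]
  m12 ⊆ 00-10-,0011-0
  m13 ⊆ 0-1101,00--01,00-10-
  m14 ⊆ 0-1110,001-10,0011-0
  m16 ⊆ -100-0,0-000-
  m17 ⊆ 0-000- [E]
  m22 ⊆ -10-10,01-110
  m29 ⊆ 0-1101 [E]
  m30 ⊆ 0-1110,01-110
  m33 ⊆ -0-001,-00-01,10-0-1
  m36 ⊆ -0010-,1-01-0
  m37 ⊆ -00-01,-0010-
  m38 ⊆ 1-01-0 [E]
  m40 ⊆ 10100- [E]
  m41 ⊆ -0-001,1-10-1,10-0-1,10100-
  m43 ⊆ 1--011,1-10-1,10-0-1
  m48 ⊆ -100-0,110--0
  m50 ⊆ -10-10,-100-0,11-01-,110--0
  m51 ⊆ 1--011,11-01-
  m52 ⊆ 1-01-0,11-100,110--0
  m54 ⊆ -10-10,1-01-0,110--0
  m57 ⊆ 1-10-1 [E]
  m58 ⊆ 11-01- [E]
  m60 ⊆ 11-100 [E]
  m63 ⊆ 111-11 [E]
E = {0-000-, 0-1101, 0001-1, 001-10, 1-01-0, 1-10-1, 10100-, 11-01-, 11-100, 111-11}

10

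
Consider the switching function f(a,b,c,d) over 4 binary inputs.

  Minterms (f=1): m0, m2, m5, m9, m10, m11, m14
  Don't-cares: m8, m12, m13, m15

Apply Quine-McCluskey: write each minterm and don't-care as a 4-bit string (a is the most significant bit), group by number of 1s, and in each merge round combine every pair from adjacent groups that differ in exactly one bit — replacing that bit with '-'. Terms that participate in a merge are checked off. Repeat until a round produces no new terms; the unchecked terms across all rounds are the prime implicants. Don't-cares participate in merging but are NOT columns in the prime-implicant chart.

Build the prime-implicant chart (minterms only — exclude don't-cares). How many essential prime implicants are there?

3

Round 0: 0000✓ 0010✓ 0101✓ 1000✓ 1001✓ 1010✓ 1011✓ 1100✓ 1101✓ 1110✓ 1111✓
Round 1: -000✓ -010✓ -101 00-0✓ 1-00✓ 1-01✓ 1-10✓ 1-11✓ 10-0✓ 10-1✓ 100-✓ 101-✓ 11-0✓ 11-1✓ 110-✓ 111-✓
Round 2: -0-0 1--0✓ 1--1✓ 1-0-✓ 1-1-✓ 10--✓ 11--✓
Round 3: 1---
PIs = {-0-0, -101, 1---}
Coverage chart:
  m0: -0-0 ←essential
  m2: -0-0 ←essential
  m5: -101 ←essential
  m9: 1--- ←essential
  m10: -0-0,1---
  m11: 1--- ←essential
  m14: 1--- ←essential
Essential: -0-0, -101, 1---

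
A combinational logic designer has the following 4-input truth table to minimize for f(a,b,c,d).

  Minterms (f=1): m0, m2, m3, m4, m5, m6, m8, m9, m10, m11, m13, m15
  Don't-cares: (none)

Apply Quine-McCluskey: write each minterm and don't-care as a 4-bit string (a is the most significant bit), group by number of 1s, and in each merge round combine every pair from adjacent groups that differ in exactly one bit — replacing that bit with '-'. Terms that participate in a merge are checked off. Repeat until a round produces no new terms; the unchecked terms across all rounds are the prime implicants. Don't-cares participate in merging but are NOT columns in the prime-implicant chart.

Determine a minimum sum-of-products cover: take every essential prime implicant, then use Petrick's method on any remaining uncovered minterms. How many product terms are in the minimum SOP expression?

5

[col 0] 0000*, 0010*, 0011*, 0100*, 0101*, 0110*, 1000*, 1001*, 1010*, 1011*, 1101*, 1111*
[col 1] -000*, -010*, -011*, -101, 0-00*, 0-10*, 00-0*, 001-*, 01-0*, 010-, 1-01*, 1-11*, 10-0*, 10-1*, 100-*, 101-*, 11-1*
[col 2] -0-0, -01-, 0--0, 1--1, 10--
Prime implicants: -0-0, -01-, -101, 0--0, 010-, 1--1, 10--
PI chart (minterm → PIs covering it):
  0 | -0-0,0--0
  2 | -0-0,-01-,0--0
  3 | -01-  (sole → essential)
  4 | 0--0,010-
  5 | -101,010-
  6 | 0--0  (sole → essential)
  8 | -0-0,10--
  9 | 1--1,10--
  10 | -0-0,-01-,10--
  11 | -01-,1--1,10--
  13 | -101,1--1
  15 | 1--1  (sole → essential)
Essential prime implicants: -01-, 0--0, 1--1
Petrick residual → -0-0, -101
Minimum SOP uses 5 PIs: b'd' + b'c + bc'd + a'd' + ad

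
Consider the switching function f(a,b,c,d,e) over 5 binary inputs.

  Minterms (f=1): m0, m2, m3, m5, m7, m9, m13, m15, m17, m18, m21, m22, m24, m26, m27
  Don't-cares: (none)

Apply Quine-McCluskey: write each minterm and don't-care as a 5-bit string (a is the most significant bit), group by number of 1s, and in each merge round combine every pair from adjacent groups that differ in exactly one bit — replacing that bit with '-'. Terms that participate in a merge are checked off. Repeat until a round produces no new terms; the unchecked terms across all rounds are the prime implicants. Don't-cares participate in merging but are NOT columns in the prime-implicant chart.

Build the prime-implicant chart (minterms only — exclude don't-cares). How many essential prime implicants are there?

[col 0] 00000*, 00010*, 00011*, 00101*, 00111*, 01001*, 01101*, 01111*, 10001*, 10010*, 10101*, 10110*, 11000*, 11010*, 11011*
[col 1] -0010, -0101, 0-101*, 0-111*, 00-11, 000-0, 0001-, 001-1*, 01-01, 011-1*, 1-010, 10-01, 10-10, 110-0, 1101-
[col 2] 0-1-1
Prime implicants: -0010, -0101, 0-1-1, 00-11, 000-0, 0001-, 01-01, 1-010, 10-01, 10-10, 110-0, 1101-
PI chart (minterm → PIs covering it):
  0 | 000-0  (sole → essential)
  2 | -0010,000-0,0001-
  3 | 00-11,0001-
  5 | -0101,0-1-1
  7 | 0-1-1,00-11
  9 | 01-01  (sole → essential)
  13 | 0-1-1,01-01
  15 | 0-1-1  (sole → essential)
  17 | 10-01  (sole → essential)
  18 | -0010,1-010,10-10
  21 | -0101,10-01
  22 | 10-10  (sole → essential)
  24 | 110-0  (sole → essential)
  26 | 1-010,110-0,1101-
  27 | 1101-  (sole → essential)
Essential prime implicants: 0-1-1, 000-0, 01-01, 10-01, 10-10, 110-0, 1101-

7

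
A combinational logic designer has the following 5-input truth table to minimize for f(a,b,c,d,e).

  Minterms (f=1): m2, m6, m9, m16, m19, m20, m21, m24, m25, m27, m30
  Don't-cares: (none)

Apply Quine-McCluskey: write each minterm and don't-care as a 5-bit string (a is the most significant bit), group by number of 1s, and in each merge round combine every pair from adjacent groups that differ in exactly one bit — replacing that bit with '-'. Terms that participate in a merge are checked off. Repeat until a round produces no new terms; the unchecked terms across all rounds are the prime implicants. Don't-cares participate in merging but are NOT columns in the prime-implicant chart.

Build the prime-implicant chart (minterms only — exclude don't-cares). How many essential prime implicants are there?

Round 0: 00010✓ 00110✓ 01001✓ 10000✓ 10011✓ 10100✓ 10101✓ 11000✓ 11001✓ 11011✓ 11110
Round 1: -1001 00-10 1-000 1-011 10-00 1010- 110-1 1100-
PIs = {-1001, 00-10, 1-000, 1-011, 10-00, 1010-, 110-1, 1100-, 11110}
Coverage chart:
  m2: 00-10 ←essential
  m6: 00-10 ←essential
  m9: -1001 ←essential
  m16: 1-000,10-00
  m19: 1-011 ←essential
  m20: 10-00,1010-
  m21: 1010- ←essential
  m24: 1-000,1100-
  m25: -1001,110-1,1100-
  m27: 1-011,110-1
  m30: 11110 ←essential
Essential: -1001, 00-10, 1-011, 1010-, 11110

5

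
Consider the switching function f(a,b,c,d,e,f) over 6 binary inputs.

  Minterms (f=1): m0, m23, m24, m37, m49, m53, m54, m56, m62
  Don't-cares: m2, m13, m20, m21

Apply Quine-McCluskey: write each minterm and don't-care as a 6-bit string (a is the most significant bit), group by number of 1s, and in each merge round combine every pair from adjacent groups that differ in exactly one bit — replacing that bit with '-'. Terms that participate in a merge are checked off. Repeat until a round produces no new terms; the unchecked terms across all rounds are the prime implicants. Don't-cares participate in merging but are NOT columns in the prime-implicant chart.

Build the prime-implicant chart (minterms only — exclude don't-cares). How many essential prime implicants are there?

Round 0: 000000✓ 000010✓ 001101 010100✓ 010101✓ 010111✓ 011000✓ 100101✓ 110001✓ 110101✓ 110110✓ 111000✓ 111110✓
Round 1: -10101 -11000 0000-0 0101-1 01010- 1-0101 11-110 110-01
PIs = {-10101, -11000, 0000-0, 001101, 0101-1, 01010-, 1-0101, 11-110, 110-01}
Coverage chart:
  m0: 0000-0 ←essential
  m23: 0101-1 ←essential
  m24: -11000 ←essential
  m37: 1-0101 ←essential
  m49: 110-01 ←essential
  m53: -10101,1-0101,110-01
  m54: 11-110 ←essential
  m56: -11000 ←essential
  m62: 11-110 ←essential
Essential: -11000, 0000-0, 0101-1, 1-0101, 11-110, 110-01

6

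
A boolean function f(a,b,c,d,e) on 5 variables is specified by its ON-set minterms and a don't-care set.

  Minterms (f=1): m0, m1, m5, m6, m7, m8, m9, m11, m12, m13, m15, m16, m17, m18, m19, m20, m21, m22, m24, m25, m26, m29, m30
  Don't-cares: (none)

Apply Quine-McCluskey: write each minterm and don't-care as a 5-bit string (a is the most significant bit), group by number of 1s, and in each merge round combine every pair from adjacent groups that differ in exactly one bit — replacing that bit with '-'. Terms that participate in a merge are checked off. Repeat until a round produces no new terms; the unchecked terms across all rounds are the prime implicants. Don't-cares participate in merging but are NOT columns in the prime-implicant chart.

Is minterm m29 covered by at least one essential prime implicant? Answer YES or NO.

Round 0: 00000✓ 00001✓ 00101✓ 00110✓ 00111✓ 01000✓ 01001✓ 01011✓ 01100✓ 01101✓ 01111✓ 10000✓ 10001✓ 10010✓ 10011✓ 10100✓ 10101✓ 10110✓ 11000✓ 11001✓ 11010✓ 11101✓ 11110✓
Round 1: -0000✓ -0001✓ -0101✓ -0110 -1000✓ -1001✓ -1101✓ 0-000✓ 0-001✓ 0-101✓ 0-111✓ 00-01✓ 0000-✓ 001-1✓ 0011- 01-00✓ 01-01✓ 01-11✓ 010-1✓ 0100-✓ 011-1✓ 0110-✓ 1-000✓ 1-001✓ 1-010✓ 1-101✓ 1-110✓ 10-00✓ 10-01✓ 10-10✓ 100-0✓ 100-1✓ 1000-✓ 1001-✓ 101-0✓ 1010-✓ 11-01✓ 11-10✓ 110-0✓ 1100-✓
Round 2: --000✓ --001✓ --101✓ -0-01✓ -000-✓ -1-01✓ -100-✓ 0--01✓ 0-00-✓ 0-1-1 01--1 01-0- 1--01✓ 1--10 1-0-0 1-00-✓ 10--0 10-0- 100--
Round 3: ---01 --00-
PIs = {---01, --00-, -0110, 0-1-1, 0011-, 01--1, 01-0-, 1--10, 1-0-0, 10--0, 10-0-, 100--}
Coverage chart:
  m0: --00- ←essential
  m1: ---01,--00-
  m5: ---01,0-1-1
  m6: -0110,0011-
  m7: 0-1-1,0011-
  m8: --00-,01-0-
  m9: ---01,--00-,01--1,01-0-
  m11: 01--1 ←essential
  m12: 01-0- ←essential
  m13: ---01,0-1-1,01--1,01-0-
  m15: 0-1-1,01--1
  m16: --00-,1-0-0,10--0,10-0-,100--
  m17: ---01,--00-,10-0-,100--
  m18: 1--10,1-0-0,10--0,100--
  m19: 100-- ←essential
  m20: 10--0,10-0-
  m21: ---01,10-0-
  m22: -0110,1--10,10--0
  m24: --00-,1-0-0
  m25: ---01,--00-
  m26: 1--10,1-0-0
  m29: ---01 ←essential
  m30: 1--10 ←essential
Essential: ---01, --00-, 01--1, 01-0-, 1--10, 100--

YES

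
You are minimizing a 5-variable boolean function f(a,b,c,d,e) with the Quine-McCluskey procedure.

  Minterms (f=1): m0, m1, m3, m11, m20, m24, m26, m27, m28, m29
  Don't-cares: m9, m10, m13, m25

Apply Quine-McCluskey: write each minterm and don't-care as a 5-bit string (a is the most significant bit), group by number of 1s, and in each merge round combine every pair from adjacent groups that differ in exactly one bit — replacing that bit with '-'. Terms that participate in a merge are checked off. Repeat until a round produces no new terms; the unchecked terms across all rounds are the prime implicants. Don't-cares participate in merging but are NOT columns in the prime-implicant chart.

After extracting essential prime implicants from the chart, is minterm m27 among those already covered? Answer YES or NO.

Round 0: 00000✓ 00001✓ 00011✓ 01001✓ 01010✓ 01011✓ 01101✓ 10100✓ 11000✓ 11001✓ 11010✓ 11011✓ 11100✓ 11101✓
Round 1: -1001✓ -1010✓ -1011✓ -1101✓ 0-001✓ 0-011✓ 000-1✓ 0000- 01-01✓ 010-1✓ 0101-✓ 1-100 11-00✓ 11-01✓ 110-0✓ 110-1✓ 1100-✓ 1101-✓ 1110-✓
Round 2: -1-01 -10-1 -101- 0-0-1 11-0- 110--
PIs = {-1-01, -10-1, -101-, 0-0-1, 0000-, 1-100, 11-0-, 110--}
Coverage chart:
  m0: 0000- ←essential
  m1: 0-0-1,0000-
  m3: 0-0-1 ←essential
  m11: -10-1,-101-,0-0-1
  m20: 1-100 ←essential
  m24: 11-0-,110--
  m26: -101-,110--
  m27: -10-1,-101-,110--
  m28: 1-100,11-0-
  m29: -1-01,11-0-
Essential: 0-0-1, 0000-, 1-100

NO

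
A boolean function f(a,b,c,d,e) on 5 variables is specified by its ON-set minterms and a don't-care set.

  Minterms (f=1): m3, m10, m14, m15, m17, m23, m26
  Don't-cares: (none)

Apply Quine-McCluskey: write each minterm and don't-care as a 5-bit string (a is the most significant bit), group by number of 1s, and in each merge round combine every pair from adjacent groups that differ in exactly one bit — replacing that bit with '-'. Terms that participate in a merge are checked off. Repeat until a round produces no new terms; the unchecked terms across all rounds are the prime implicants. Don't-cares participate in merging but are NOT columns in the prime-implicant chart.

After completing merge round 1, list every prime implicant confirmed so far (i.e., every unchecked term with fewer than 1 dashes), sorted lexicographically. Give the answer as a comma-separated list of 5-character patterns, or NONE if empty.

00011, 10001, 10111

[col 0] 00011, 01010*, 01110*, 01111*, 10001, 10111, 11010*
[col 1] -1010, 01-10, 0111-
Prime implicants: -1010, 00011, 01-10, 0111-, 10001, 10111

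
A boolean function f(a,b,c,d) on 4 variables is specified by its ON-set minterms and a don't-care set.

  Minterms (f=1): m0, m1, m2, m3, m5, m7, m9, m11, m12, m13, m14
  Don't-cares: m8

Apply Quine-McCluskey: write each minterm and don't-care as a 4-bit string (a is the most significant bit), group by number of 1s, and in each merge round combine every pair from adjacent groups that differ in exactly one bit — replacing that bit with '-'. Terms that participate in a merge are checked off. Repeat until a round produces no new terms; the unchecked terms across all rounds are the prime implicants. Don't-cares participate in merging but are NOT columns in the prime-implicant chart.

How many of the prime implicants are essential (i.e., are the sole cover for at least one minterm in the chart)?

4

[col 0] 0000*, 0001*, 0010*, 0011*, 0101*, 0111*, 1000*, 1001*, 1011*, 1100*, 1101*, 1110*
[col 1] -000*, -001*, -011*, -101*, 0-01*, 0-11*, 00-0*, 00-1*, 000-*, 001-*, 01-1*, 1-00*, 1-01*, 10-1*, 100-*, 11-0, 110-*
[col 2] --01, -0-1, -00-, 0--1, 00--, 1-0-
Prime implicants: --01, -0-1, -00-, 0--1, 00--, 1-0-, 11-0
PI chart (minterm → PIs covering it):
  0 | -00-,00--
  1 | --01,-0-1,-00-,0--1,00--
  2 | 00--  (sole → essential)
  3 | -0-1,0--1,00--
  5 | --01,0--1
  7 | 0--1  (sole → essential)
  9 | --01,-0-1,-00-,1-0-
  11 | -0-1  (sole → essential)
  12 | 1-0-,11-0
  13 | --01,1-0-
  14 | 11-0  (sole → essential)
Essential prime implicants: -0-1, 0--1, 00--, 11-0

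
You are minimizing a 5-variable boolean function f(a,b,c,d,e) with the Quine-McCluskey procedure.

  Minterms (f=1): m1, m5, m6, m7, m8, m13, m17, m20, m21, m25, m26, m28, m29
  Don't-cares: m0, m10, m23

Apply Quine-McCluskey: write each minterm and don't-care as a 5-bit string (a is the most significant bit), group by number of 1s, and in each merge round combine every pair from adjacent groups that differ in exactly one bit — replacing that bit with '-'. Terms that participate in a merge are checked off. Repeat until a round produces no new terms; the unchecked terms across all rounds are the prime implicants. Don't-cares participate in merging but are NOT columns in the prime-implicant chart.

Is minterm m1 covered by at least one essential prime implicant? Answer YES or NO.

[col 0] 00000*, 00001*, 00101*, 00110*, 00111*, 01000*, 01010*, 01101*, 10001*, 10100*, 10101*, 10111*, 11001*, 11010*, 11100*, 11101*
[col 1] -0001*, -0101*, -0111*, -1010, -1101*, 0-000, 0-101*, 00-01*, 0000-, 001-1*, 0011-, 010-0, 1-001*, 1-100*, 1-101*, 10-01*, 101-1*, 1010-*, 11-01*, 1110-*
[col 2] --101, -0-01, -01-1, 1--01, 1-10-
Prime implicants: --101, -0-01, -01-1, -1010, 0-000, 0000-, 0011-, 010-0, 1--01, 1-10-
PI chart (minterm → PIs covering it):
  1 | -0-01,0000-
  5 | --101,-0-01,-01-1
  6 | 0011-  (sole → essential)
  7 | -01-1,0011-
  8 | 0-000,010-0
  13 | --101  (sole → essential)
  17 | -0-01,1--01
  20 | 1-10-  (sole → essential)
  21 | --101,-0-01,-01-1,1--01,1-10-
  25 | 1--01  (sole → essential)
  26 | -1010  (sole → essential)
  28 | 1-10-  (sole → essential)
  29 | --101,1--01,1-10-
Essential prime implicants: --101, -1010, 0011-, 1--01, 1-10-

NO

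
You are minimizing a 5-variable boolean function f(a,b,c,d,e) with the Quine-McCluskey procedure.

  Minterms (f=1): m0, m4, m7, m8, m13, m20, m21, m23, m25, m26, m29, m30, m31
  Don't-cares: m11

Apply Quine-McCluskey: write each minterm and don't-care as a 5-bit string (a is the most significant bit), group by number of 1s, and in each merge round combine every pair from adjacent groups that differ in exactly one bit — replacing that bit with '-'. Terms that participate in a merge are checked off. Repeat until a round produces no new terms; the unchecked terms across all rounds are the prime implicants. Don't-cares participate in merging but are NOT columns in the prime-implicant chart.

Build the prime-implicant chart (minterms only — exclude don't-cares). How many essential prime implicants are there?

[col 0] 00000*, 00100*, 00111*, 01000*, 01011, 01101*, 10100*, 10101*, 10111*, 11001*, 11010*, 11101*, 11110*, 11111*
[col 1] -0100, -0111, -1101, 0-000, 00-00, 1-101*, 1-111*, 101-1*, 1010-, 11-01, 11-10, 111-1*, 1111-
[col 2] 1-1-1
Prime implicants: -0100, -0111, -1101, 0-000, 00-00, 01011, 1-1-1, 1010-, 11-01, 11-10, 1111-
PI chart (minterm → PIs covering it):
  0 | 0-000,00-00
  4 | -0100,00-00
  7 | -0111  (sole → essential)
  8 | 0-000  (sole → essential)
  13 | -1101  (sole → essential)
  20 | -0100,1010-
  21 | 1-1-1,1010-
  23 | -0111,1-1-1
  25 | 11-01  (sole → essential)
  26 | 11-10  (sole → essential)
  29 | -1101,1-1-1,11-01
  30 | 11-10,1111-
  31 | 1-1-1,1111-
Essential prime implicants: -0111, -1101, 0-000, 11-01, 11-10

5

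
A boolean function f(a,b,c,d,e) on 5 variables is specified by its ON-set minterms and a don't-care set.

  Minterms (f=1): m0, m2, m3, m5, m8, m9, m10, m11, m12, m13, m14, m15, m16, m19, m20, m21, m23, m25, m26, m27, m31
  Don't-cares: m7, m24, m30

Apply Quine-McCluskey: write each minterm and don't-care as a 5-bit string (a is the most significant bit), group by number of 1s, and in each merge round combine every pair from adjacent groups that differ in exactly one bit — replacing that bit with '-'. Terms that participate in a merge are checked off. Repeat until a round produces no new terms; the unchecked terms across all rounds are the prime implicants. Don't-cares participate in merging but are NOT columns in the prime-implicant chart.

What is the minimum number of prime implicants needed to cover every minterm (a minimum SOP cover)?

6

size-2^0 implicants → 00000(✓)  00010(✓)  00011(✓)  00101(✓)  00111(✓)  01000(✓)  01001(✓)  01010(✓)  01011(✓)  01100(✓)  01101(✓)  01110(✓)  01111(✓)  10000(✓)  10011(✓)  10100(✓)  10101(✓)  10111(✓)  11000(✓)  11001(✓)  11010(✓)  11011(✓)  11110(✓)  11111(✓)
size-2^1 implicants → -0000(✓)  -0011(✓)  -0101(✓)  -0111(✓)  -1000(✓)  -1001(✓)  -1010(✓)  -1011(✓)  -1110(✓)  -1111(✓)  0-000(✓)  0-010(✓)  0-011(✓)  0-101(✓)  0-111(✓)  00-11(✓)  000-0(✓)  0001-(✓)  001-1(✓)  01-00(✓)  01-01(✓)  01-10(✓)  01-11(✓)  010-0(✓)  010-1(✓)  0100-(✓)  0101-(✓)  011-0(✓)  011-1(✓)  0110-(✓)  0111-(✓)  1-000(✓)  1-011(✓)  1-111(✓)  10-00  10-11(✓)  101-1(✓)  1010-  11-10(✓)  11-11(✓)  110-0(✓)  110-1(✓)  1100-(✓)  1101-(✓)  1111-(✓)
size-2^2 implicants → --000  --011(✓)  --111(✓)  -0-11(✓)  -01-1  -1-10(✓)  -1-11(✓)  -10-0(✓)  -10-1(✓)  -100-(✓)  -101-(✓)  -111-(✓)  0--11(✓)  0-0-0  0-01-  0-1-1  01--0(✓)  01--1(✓)  01-0-(✓)  01-1-(✓)  010--(✓)  011--(✓)  1--11(✓)  11-1-(✓)  110--(✓)
size-2^3 implicants → ---11  -1-1-  -10--  01---
Unchecked terms (primes): ---11, --000, -01-1, -1-1-, -10--, 0-0-0, 0-01-, 0-1-1, 01---, 10-00, 1010-
Minterm coverage:
  m0 ⊆ --000,0-0-0
  m2 ⊆ 0-0-0,0-01-
  m3 ⊆ ---11,0-01-
  m5 ⊆ -01-1,0-1-1
  m8 ⊆ --000,-10--,0-0-0,01---
  m9 ⊆ -10--,01---
  m10 ⊆ -1-1-,-10--,0-0-0,0-01-,01---
  m11 ⊆ ---11,-1-1-,-10--,0-01-,01---
  m12 ⊆ 01--- [E]
  m13 ⊆ 0-1-1,01---
  m14 ⊆ -1-1-,01---
  m15 ⊆ ---11,-1-1-,0-1-1,01---
  m16 ⊆ --000,10-00
  m19 ⊆ ---11 [E]
  m20 ⊆ 10-00,1010-
  m21 ⊆ -01-1,1010-
  m23 ⊆ ---11,-01-1
  m25 ⊆ -10-- [E]
  m26 ⊆ -1-1-,-10--
  m27 ⊆ ---11,-1-1-,-10--
  m31 ⊆ ---11,-1-1-
E = {---11, -10--, 01---}
Petrick residual → -01-1, 0-0-0, 10-00
Cover = de + b'ce + bc' + a'c'e' + a'b + ab'd'e'  |cover|=6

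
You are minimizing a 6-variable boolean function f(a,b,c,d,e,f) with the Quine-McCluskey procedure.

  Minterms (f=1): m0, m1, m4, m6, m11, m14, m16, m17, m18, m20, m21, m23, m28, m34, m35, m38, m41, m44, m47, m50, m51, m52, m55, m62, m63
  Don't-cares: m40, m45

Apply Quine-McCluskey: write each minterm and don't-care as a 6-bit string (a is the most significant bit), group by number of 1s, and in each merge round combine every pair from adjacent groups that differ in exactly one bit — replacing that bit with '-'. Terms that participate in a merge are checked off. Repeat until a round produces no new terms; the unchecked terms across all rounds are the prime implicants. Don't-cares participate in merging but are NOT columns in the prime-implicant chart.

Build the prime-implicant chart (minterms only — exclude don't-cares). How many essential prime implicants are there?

8

Round 0: 000000✓ 000001✓ 000100✓ 000110✓ 001011 001110✓ 010000✓ 010001✓ 010010✓ 010100✓ 010101✓ 010111✓ 011100✓ 100010✓ 100011✓ 100110✓ 101000✓ 101001✓ 101100✓ 101101✓ 101111✓ 110010✓ 110011✓ 110100✓ 110111✓ 111110✓ 111111✓
Round 1: -00110 -10010 -10100 -10111 0-0000✓ 0-0001✓ 0-0100✓ 00-110 000-00✓ 00000-✓ 0001-0 01-100 010-00✓ 010-01✓ 0100-0 01000-✓ 0101-1 01010-✓ 1-0010✓ 1-0011✓ 1-1111 100-10 10001-✓ 101-00✓ 101-01✓ 10100-✓ 1011-1 10110-✓ 11-111 110-11 11001-✓ 11111-
Round 2: 0-0-00 0-000- 010-0- 1-001- 101-0-
PIs = {-00110, -10010, -10100, -10111, 0-0-00, 0-000-, 00-110, 0001-0, 001011, 01-100, 010-0-, 0100-0, 0101-1, 1-001-, 1-1111, 100-10, 101-0-, 1011-1, 11-111, 110-11, 11111-}
Coverage chart:
  m0: 0-0-00,0-000-
  m1: 0-000- ←essential
  m4: 0-0-00,0001-0
  m6: -00110,00-110,0001-0
  m11: 001011 ←essential
  m14: 00-110 ←essential
  m16: 0-0-00,0-000-,010-0-,0100-0
  m17: 0-000-,010-0-
  m18: -10010,0100-0
  m20: -10100,0-0-00,01-100,010-0-
  m21: 010-0-,0101-1
  m23: -10111,0101-1
  m28: 01-100 ←essential
  m34: 1-001-,100-10
  m35: 1-001- ←essential
  m38: -00110,100-10
  m41: 101-0- ←essential
  m44: 101-0- ←essential
  m47: 1-1111,1011-1
  m50: -10010,1-001-
  m51: 1-001-,110-11
  m52: -10100 ←essential
  m55: -10111,11-111,110-11
  m62: 11111- ←essential
  m63: 1-1111,11-111,11111-
Essential: -10100, 0-000-, 00-110, 001011, 01-100, 1-001-, 101-0-, 11111-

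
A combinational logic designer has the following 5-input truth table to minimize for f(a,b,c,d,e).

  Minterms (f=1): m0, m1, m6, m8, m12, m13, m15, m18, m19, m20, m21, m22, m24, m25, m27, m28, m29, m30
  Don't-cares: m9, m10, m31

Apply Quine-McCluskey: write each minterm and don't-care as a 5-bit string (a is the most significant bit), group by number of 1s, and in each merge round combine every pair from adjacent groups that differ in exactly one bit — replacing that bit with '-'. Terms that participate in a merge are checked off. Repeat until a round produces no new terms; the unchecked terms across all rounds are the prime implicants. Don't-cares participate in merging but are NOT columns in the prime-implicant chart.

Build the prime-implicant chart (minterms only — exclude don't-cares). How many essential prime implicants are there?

[col 0] 00000*, 00001*, 00110*, 01000*, 01001*, 01010*, 01100*, 01101*, 01111*, 10010*, 10011*, 10100*, 10101*, 10110*, 11000*, 11001*, 11011*, 11100*, 11101*, 11110*, 11111*
[col 1] -0110, -1000*, -1001*, -1100*, -1101*, -1111*, 0-000*, 0-001*, 0000-*, 01-00*, 01-01*, 010-0, 0100-*, 011-1*, 0110-*, 1-011, 1-100*, 1-101*, 1-110*, 10-10, 1001-, 101-0*, 1010-*, 11-00*, 11-01*, 11-11*, 110-1*, 1100-*, 111-0*, 111-1*, 1110-*, 1111-*
[col 2] -1-00*, -1-01*, -100-*, -11-1, -110-*, 0-00-, 01-0-*, 1-1-0, 1-10-, 11--1, 11-0-*, 111--
[col 3] -1-0-
Prime implicants: -0110, -1-0-, -11-1, 0-00-, 010-0, 1-011, 1-1-0, 1-10-, 10-10, 1001-, 11--1, 111--
PI chart (minterm → PIs covering it):
  0 | 0-00-  (sole → essential)
  1 | 0-00-  (sole → essential)
  6 | -0110  (sole → essential)
  8 | -1-0-,0-00-,010-0
  12 | -1-0-  (sole → essential)
  13 | -1-0-,-11-1
  15 | -11-1  (sole → essential)
  18 | 10-10,1001-
  19 | 1-011,1001-
  20 | 1-1-0,1-10-
  21 | 1-10-  (sole → essential)
  22 | -0110,1-1-0,10-10
  24 | -1-0-  (sole → essential)
  25 | -1-0-,11--1
  27 | 1-011,11--1
  28 | -1-0-,1-1-0,1-10-,111--
  29 | -1-0-,-11-1,1-10-,11--1,111--
  30 | 1-1-0,111--
Essential prime implicants: -0110, -1-0-, -11-1, 0-00-, 1-10-

5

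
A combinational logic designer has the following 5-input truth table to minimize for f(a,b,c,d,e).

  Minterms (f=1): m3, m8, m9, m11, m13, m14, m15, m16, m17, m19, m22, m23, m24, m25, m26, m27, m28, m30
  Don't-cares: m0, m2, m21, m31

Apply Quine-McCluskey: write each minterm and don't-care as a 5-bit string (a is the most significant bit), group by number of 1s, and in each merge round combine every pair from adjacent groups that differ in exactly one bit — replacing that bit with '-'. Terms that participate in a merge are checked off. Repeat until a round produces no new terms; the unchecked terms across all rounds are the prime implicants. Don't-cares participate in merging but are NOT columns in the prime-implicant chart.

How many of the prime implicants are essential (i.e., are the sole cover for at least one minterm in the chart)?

4

Round 0: 00000✓ 00010✓ 00011✓ 01000✓ 01001✓ 01011✓ 01101✓ 01110✓ 01111✓ 10000✓ 10001✓ 10011✓ 10101✓ 10110✓ 10111✓ 11000✓ 11001✓ 11010✓ 11011✓ 11100✓ 11110✓ 11111✓
Round 1: -0000✓ -0011✓ -1000✓ -1001✓ -1011✓ -1110✓ -1111✓ 0-000✓ 0-011✓ 000-0 0001- 01-01✓ 01-11✓ 010-1✓ 0100-✓ 011-1✓ 0111-✓ 1-000✓ 1-001✓ 1-011✓ 1-110✓ 1-111✓ 10-01✓ 10-11✓ 100-1✓ 1000-✓ 101-1✓ 1011-✓ 11-00✓ 11-10✓ 11-11✓ 110-0✓ 110-1✓ 1100-✓ 1101-✓ 111-0✓ 1111-✓
Round 2: --000 --011 -1-11 -10-1 -100- -111- 01--1 1--11 1-0-1 1-00- 1-11- 10--1 11--0 11-1- 110--
PIs = {--000, --011, -1-11, -10-1, -100-, -111-, 000-0, 0001-, 01--1, 1--11, 1-0-1, 1-00-, 1-11-, 10--1, 11--0, 11-1-, 110--}
Coverage chart:
  m3: --011,0001-
  m8: --000,-100-
  m9: -10-1,-100-,01--1
  m11: --011,-1-11,-10-1,01--1
  m13: 01--1 ←essential
  m14: -111- ←essential
  m15: -1-11,-111-,01--1
  m16: --000,1-00-
  m17: 1-0-1,1-00-,10--1
  m19: --011,1--11,1-0-1,10--1
  m22: 1-11- ←essential
  m23: 1--11,1-11-,10--1
  m24: --000,-100-,1-00-,11--0,110--
  m25: -10-1,-100-,1-0-1,1-00-,110--
  m26: 11--0,11-1-,110--
  m27: --011,-1-11,-10-1,1--11,1-0-1,11-1-,110--
  m28: 11--0 ←essential
  m30: -111-,1-11-,11--0,11-1-
Essential: -111-, 01--1, 1-11-, 11--0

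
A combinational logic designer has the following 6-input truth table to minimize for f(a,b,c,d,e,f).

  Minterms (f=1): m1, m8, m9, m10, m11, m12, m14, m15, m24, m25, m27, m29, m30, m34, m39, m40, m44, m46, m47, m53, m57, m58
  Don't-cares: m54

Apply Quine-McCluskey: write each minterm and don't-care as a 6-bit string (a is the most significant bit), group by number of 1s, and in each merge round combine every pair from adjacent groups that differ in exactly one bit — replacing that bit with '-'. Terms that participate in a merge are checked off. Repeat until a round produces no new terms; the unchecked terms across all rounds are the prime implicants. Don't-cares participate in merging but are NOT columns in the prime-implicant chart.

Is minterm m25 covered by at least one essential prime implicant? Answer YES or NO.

[col 0] 000001*, 001000*, 001001*, 001010*, 001011*, 001100*, 001110*, 001111*, 011000*, 011001*, 011011*, 011101*, 011110*, 100010, 100111*, 101000*, 101100*, 101110*, 101111*, 110101, 110110, 111001*, 111010
[col 1] -01000*, -01100*, -01110*, -01111*, -11001, 0-1000*, 0-1001*, 0-1011*, 0-1110, 00-001, 001-00*, 001-10*, 001-11*, 0010-0*, 0010-1*, 00100-*, 00101-*, 0011-0*, 00111-*, 011-01, 0110-1*, 01100-*, 10-111, 101-00*, 1011-0*, 10111-*
[col 2] -01-00, -011-0, -0111-, 0-10-1, 0-100-, 001--0, 001-1-, 0010--
Prime implicants: -01-00, -011-0, -0111-, -11001, 0-10-1, 0-100-, 0-1110, 00-001, 001--0, 001-1-, 0010--, 011-01, 10-111, 100010, 110101, 110110, 111010
PI chart (minterm → PIs covering it):
  1 | 00-001  (sole → essential)
  8 | -01-00,0-100-,001--0,0010--
  9 | 0-10-1,0-100-,00-001,0010--
  10 | 001--0,001-1-,0010--
  11 | 0-10-1,001-1-,0010--
  12 | -01-00,-011-0,001--0
  14 | -011-0,-0111-,0-1110,001--0,001-1-
  15 | -0111-,001-1-
  24 | 0-100-  (sole → essential)
  25 | -11001,0-10-1,0-100-,011-01
  27 | 0-10-1  (sole → essential)
  29 | 011-01  (sole → essential)
  30 | 0-1110  (sole → essential)
  34 | 100010  (sole → essential)
  39 | 10-111  (sole → essential)
  40 | -01-00  (sole → essential)
  44 | -01-00,-011-0
  46 | -011-0,-0111-
  47 | -0111-,10-111
  53 | 110101  (sole → essential)
  57 | -11001  (sole → essential)
  58 | 111010  (sole → essential)
Essential prime implicants: -01-00, -11001, 0-10-1, 0-100-, 0-1110, 00-001, 011-01, 10-111, 100010, 110101, 111010

YES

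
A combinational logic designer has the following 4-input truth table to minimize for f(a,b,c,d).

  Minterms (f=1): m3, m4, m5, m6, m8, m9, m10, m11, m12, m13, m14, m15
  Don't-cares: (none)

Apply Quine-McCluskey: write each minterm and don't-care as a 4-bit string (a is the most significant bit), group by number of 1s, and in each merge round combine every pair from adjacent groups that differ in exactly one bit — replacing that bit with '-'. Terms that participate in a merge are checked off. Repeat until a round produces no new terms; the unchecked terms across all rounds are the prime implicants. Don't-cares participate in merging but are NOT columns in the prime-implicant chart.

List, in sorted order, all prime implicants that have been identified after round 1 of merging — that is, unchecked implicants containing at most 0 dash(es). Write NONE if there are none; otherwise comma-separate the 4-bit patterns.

[col 0] 0011*, 0100*, 0101*, 0110*, 1000*, 1001*, 1010*, 1011*, 1100*, 1101*, 1110*, 1111*
[col 1] -011, -100*, -101*, -110*, 01-0*, 010-*, 1-00*, 1-01*, 1-10*, 1-11*, 10-0*, 10-1*, 100-*, 101-*, 11-0*, 11-1*, 110-*, 111-*
[col 2] -1-0, -10-, 1--0*, 1--1*, 1-0-*, 1-1-*, 10--*, 11--*
[col 3] 1---
Prime implicants: -011, -1-0, -10-, 1---

NONE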